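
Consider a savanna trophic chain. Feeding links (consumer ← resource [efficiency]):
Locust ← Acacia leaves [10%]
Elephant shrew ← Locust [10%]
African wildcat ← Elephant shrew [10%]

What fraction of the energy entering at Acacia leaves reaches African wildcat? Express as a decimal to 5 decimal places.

0.00100

Product of link efficiencies: 0.1 × 0.1 × 0.1 = 0.001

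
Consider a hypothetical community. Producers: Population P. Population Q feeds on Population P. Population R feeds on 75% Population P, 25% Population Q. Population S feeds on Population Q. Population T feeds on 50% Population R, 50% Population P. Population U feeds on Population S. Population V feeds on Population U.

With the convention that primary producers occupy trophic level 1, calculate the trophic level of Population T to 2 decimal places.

Population Q: 1 + 1 = 2
Population R: 1 + (0.75×1 + 0.25×2) = 2.25
Population S: 1 + 2 = 3
Population T: 1 + (0.5×2.25 + 0.5×1) = 2.625
Population U: 1 + 3 = 4
Population V: 1 + 4 = 5

2.63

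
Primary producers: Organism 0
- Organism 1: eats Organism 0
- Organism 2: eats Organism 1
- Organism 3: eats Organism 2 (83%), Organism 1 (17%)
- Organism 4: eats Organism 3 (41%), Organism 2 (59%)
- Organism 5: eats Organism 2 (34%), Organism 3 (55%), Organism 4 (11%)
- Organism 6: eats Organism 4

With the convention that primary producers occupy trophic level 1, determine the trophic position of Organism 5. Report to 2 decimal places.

Organism 1: 1 + 1 = 2
Organism 2: 1 + 2 = 3
Organism 3: 1 + (0.83×3 + 0.17×2) = 3.83
Organism 4: 1 + (0.41×3.83 + 0.59×3) = 4.3403
Organism 5: 1 + (0.34×3 + 0.55×3.83 + 0.11×4.3403) = 4.603933
Organism 6: 1 + 4.3403 = 5.3403

4.60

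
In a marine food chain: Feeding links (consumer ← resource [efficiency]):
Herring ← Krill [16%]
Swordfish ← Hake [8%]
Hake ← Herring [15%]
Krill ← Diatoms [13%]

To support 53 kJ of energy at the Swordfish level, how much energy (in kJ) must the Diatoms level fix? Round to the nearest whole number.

Cumulative transfer efficiency: 0.13 × 0.16 × 0.15 × 0.08 = 0.0002496
Diatoms energy = 53 / 0.0002496 = 212340 kJ

212340 kJ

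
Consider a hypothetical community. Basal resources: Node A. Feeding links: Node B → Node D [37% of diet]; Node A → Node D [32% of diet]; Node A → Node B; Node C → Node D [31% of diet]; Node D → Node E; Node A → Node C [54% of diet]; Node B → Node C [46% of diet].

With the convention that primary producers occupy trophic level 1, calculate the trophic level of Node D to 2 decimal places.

2.82

Node B: 1 + 1 = 2
Node C: 1 + (0.46×2 + 0.54×1) = 2.46
Node D: 1 + (0.32×1 + 0.31×2.46 + 0.37×2) = 2.8226
Node E: 1 + 2.8226 = 3.8226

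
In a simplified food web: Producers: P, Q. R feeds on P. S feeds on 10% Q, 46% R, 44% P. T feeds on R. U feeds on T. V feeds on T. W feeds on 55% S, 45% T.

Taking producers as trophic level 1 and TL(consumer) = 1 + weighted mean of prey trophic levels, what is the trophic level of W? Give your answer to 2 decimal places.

3.70

R: 1 + 1 = 2
S: 1 + (0.1×1 + 0.46×2 + 0.44×1) = 2.46
T: 1 + 2 = 3
U: 1 + 3 = 4
V: 1 + 3 = 4
W: 1 + (0.55×2.46 + 0.45×3) = 3.703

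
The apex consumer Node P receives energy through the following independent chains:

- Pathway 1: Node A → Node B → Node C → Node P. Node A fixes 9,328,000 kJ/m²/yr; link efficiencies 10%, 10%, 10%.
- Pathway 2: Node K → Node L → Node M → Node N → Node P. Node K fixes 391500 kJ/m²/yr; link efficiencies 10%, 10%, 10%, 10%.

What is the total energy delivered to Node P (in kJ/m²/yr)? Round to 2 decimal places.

Pathway 1: 9328000 × 0.1 × 0.1 × 0.1 = 9328 kJ/m²/yr
Pathway 2: 391500 × 0.1 × 0.1 × 0.1 × 0.1 = 39.15 kJ/m²/yr
Total at Node P: 9328 + 39.15 = 9367.15 kJ/m²/yr

9367.15 kJ/m²/yr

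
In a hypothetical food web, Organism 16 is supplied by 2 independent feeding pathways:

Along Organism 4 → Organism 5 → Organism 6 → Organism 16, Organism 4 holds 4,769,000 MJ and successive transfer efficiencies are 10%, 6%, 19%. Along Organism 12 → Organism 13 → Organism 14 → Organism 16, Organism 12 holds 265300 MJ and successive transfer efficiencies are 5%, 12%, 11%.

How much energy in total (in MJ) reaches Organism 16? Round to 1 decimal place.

5611.8 MJ

Via Organism 4: 4769000 × 0.1 × 0.06 × 0.19 = 5436.66 MJ
Via Organism 12: 265300 × 0.05 × 0.12 × 0.11 = 175.098 MJ
Total at Organism 16: 5436.66 + 175.098 = 5611.758 MJ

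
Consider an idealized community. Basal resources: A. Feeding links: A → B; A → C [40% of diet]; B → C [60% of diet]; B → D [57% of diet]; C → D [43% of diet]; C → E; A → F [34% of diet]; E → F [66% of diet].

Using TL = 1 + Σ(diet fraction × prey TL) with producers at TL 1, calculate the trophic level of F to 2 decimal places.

B: 1 + 1 = 2
C: 1 + (0.4×1 + 0.6×2) = 2.6
D: 1 + (0.57×2 + 0.43×2.6) = 3.258
E: 1 + 2.6 = 3.6
F: 1 + (0.34×1 + 0.66×3.6) = 3.716

3.72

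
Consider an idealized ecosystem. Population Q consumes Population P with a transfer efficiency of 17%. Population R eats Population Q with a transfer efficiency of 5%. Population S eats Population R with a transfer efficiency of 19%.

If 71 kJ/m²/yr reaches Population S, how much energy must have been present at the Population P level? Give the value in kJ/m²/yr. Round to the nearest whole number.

43963 kJ/m²/yr

Cumulative transfer efficiency: 0.17 × 0.05 × 0.19 = 0.001615
Population P energy = 71 / 0.001615 = 43963 kJ/m²/yr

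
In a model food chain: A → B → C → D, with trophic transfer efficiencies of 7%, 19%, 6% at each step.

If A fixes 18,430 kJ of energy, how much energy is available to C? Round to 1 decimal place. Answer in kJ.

245.1 kJ

B: 18430 × 0.07 = 1290.1 kJ
C: 1290.1 × 0.19 = 245.119 kJ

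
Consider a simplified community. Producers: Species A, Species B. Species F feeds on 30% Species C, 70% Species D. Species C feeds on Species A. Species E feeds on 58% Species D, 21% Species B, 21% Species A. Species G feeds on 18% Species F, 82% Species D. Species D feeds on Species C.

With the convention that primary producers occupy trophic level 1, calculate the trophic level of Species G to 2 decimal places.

4.13

Species C: 1 + 1 = 2
Species D: 1 + 2 = 3
Species E: 1 + (0.58×3 + 0.21×1 + 0.21×1) = 3.16
Species F: 1 + (0.3×2 + 0.7×3) = 3.7
Species G: 1 + (0.18×3.7 + 0.82×3) = 4.126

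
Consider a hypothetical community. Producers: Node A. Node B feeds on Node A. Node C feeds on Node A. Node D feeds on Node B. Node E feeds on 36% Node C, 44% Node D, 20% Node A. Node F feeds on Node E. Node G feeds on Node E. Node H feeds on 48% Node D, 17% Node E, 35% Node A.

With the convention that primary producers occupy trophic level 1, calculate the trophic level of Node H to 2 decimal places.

3.34

Node B: 1 + 1 = 2
Node C: 1 + 1 = 2
Node D: 1 + 2 = 3
Node E: 1 + (0.36×2 + 0.44×3 + 0.2×1) = 3.24
Node F: 1 + 3.24 = 4.24
Node G: 1 + 3.24 = 4.24
Node H: 1 + (0.48×3 + 0.17×3.24 + 0.35×1) = 3.3408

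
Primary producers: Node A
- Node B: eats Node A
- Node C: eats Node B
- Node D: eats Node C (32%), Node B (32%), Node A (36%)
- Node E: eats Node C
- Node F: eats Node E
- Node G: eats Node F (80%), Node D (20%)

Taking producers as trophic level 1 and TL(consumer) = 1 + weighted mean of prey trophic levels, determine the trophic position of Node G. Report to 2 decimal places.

Node B: 1 + 1 = 2
Node C: 1 + 2 = 3
Node D: 1 + (0.32×3 + 0.32×2 + 0.36×1) = 2.96
Node E: 1 + 3 = 4
Node F: 1 + 4 = 5
Node G: 1 + (0.8×5 + 0.2×2.96) = 5.592

5.59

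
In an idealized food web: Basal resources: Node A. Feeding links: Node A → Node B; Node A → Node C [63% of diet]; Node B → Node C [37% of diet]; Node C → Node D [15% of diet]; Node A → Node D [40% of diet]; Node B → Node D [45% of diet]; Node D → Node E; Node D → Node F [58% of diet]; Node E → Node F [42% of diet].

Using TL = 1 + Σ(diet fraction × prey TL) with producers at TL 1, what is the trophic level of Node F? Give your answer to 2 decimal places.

Node B: 1 + 1 = 2
Node C: 1 + (0.63×1 + 0.37×2) = 2.37
Node D: 1 + (0.15×2.37 + 0.4×1 + 0.45×2) = 2.6555
Node E: 1 + 2.6555 = 3.6555
Node F: 1 + (0.58×2.6555 + 0.42×3.6555) = 4.0755

4.08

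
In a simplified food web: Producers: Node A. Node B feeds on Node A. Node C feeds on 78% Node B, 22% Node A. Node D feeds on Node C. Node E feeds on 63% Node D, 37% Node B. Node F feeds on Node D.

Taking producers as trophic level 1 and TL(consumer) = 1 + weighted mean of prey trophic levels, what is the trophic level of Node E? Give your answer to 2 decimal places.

Node B: 1 + 1 = 2
Node C: 1 + (0.78×2 + 0.22×1) = 2.78
Node D: 1 + 2.78 = 3.78
Node E: 1 + (0.63×3.78 + 0.37×2) = 4.1214
Node F: 1 + 3.78 = 4.78

4.12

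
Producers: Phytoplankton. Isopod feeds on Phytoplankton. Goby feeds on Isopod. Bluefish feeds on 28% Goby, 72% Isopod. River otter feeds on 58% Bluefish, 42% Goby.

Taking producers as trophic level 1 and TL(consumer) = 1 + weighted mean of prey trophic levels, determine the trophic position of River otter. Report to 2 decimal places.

4.16

Isopod: 1 + 1 = 2
Goby: 1 + 2 = 3
Bluefish: 1 + (0.28×3 + 0.72×2) = 3.28
River otter: 1 + (0.58×3.28 + 0.42×3) = 4.1624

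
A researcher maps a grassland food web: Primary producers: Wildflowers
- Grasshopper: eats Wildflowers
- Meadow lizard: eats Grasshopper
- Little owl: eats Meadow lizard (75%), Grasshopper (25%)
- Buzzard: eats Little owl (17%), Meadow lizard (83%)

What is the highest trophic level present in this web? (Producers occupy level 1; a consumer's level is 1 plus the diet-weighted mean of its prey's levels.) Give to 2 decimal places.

4.13

Grasshopper: 1 + 1 = 2
Meadow lizard: 1 + 2 = 3
Little owl: 1 + (0.75×3 + 0.25×2) = 3.75
Buzzard: 1 + (0.17×3.75 + 0.83×3) = 4.1275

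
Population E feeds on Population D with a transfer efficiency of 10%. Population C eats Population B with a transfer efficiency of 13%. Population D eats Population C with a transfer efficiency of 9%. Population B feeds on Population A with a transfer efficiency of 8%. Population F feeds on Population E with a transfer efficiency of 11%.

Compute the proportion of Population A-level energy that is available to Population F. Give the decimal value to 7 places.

Product of link efficiencies: 0.08 × 0.13 × 0.09 × 0.1 × 0.11 = 0.000010296

0.0000103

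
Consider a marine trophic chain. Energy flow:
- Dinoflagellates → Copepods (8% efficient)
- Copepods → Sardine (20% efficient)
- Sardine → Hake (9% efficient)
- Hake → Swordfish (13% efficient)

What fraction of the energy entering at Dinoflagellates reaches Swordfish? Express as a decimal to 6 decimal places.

Product of link efficiencies: 0.08 × 0.2 × 0.09 × 0.13 = 0.0001872

0.000187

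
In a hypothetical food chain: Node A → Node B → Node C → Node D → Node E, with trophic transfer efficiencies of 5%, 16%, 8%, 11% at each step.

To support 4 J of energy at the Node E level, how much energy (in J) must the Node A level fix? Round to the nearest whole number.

Cumulative transfer efficiency: 0.05 × 0.16 × 0.08 × 0.11 = 0.0000704
Node A energy = 4 / 0.0000704 = 56818 J

56818 J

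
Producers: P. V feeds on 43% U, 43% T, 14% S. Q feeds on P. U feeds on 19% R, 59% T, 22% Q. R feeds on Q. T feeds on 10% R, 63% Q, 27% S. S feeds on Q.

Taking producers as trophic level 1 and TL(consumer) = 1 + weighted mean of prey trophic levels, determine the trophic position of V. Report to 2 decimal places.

4.59

Q: 1 + 1 = 2
R: 1 + 2 = 3
S: 1 + 2 = 3
T: 1 + (0.1×3 + 0.63×2 + 0.27×3) = 3.37
U: 1 + (0.19×3 + 0.59×3.37 + 0.22×2) = 3.9983
V: 1 + (0.43×3.9983 + 0.43×3.37 + 0.14×3) = 4.588369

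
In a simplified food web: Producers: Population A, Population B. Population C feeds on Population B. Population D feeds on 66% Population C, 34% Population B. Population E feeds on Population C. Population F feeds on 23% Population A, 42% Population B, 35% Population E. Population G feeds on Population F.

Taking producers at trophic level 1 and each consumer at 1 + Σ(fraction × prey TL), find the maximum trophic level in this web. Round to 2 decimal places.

Population C: 1 + 1 = 2
Population D: 1 + (0.66×2 + 0.34×1) = 2.66
Population E: 1 + 2 = 3
Population F: 1 + (0.23×1 + 0.42×1 + 0.35×3) = 2.7
Population G: 1 + 2.7 = 3.7

3.70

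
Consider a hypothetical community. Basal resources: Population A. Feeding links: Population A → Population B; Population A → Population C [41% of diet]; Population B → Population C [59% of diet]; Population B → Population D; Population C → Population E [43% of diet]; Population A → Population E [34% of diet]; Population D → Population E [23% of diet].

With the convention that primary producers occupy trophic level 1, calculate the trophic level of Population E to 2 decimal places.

3.14

Population B: 1 + 1 = 2
Population C: 1 + (0.41×1 + 0.59×2) = 2.59
Population D: 1 + 2 = 3
Population E: 1 + (0.43×2.59 + 0.34×1 + 0.23×3) = 3.1437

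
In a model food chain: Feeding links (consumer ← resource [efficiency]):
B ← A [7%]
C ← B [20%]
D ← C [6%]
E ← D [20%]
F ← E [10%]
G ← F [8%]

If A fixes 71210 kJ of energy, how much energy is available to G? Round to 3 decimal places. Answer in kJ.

0.096 kJ

B: 71210 × 0.07 = 4984.7 kJ
C: 4984.7 × 0.2 = 996.94 kJ
D: 996.94 × 0.06 = 59.8164 kJ
E: 59.8164 × 0.2 = 11.96328 kJ
F: 11.96328 × 0.1 = 1.196328 kJ
G: 1.196328 × 0.08 = 0.09570624 kJ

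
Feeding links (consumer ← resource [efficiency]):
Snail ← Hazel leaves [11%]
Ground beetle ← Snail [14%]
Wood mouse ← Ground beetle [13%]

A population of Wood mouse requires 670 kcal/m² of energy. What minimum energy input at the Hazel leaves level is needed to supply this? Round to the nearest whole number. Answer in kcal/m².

334665 kcal/m²

Cumulative transfer efficiency: 0.11 × 0.14 × 0.13 = 0.002002
Hazel leaves energy = 670 / 0.002002 = 334665 kcal/m²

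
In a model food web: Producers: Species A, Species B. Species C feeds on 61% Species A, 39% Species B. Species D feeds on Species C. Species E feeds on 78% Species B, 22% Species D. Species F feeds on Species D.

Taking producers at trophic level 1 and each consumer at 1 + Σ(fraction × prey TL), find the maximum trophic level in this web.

4

Species C: 1 + (0.61×1 + 0.39×1) = 2
Species D: 1 + 2 = 3
Species E: 1 + (0.78×1 + 0.22×3) = 2.44
Species F: 1 + 3 = 4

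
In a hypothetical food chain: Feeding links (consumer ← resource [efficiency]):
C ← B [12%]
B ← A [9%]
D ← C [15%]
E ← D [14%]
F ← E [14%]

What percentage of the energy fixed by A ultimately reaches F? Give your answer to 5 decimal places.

0.00318%

Product of link efficiencies: 0.09 × 0.12 × 0.15 × 0.14 × 0.14 = 0.000031752
As a percentage: 0.000031752 × 100 = 0.00318%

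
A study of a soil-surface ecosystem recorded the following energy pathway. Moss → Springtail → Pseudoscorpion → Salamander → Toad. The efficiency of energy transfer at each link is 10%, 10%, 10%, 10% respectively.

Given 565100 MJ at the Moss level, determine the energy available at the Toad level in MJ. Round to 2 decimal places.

56.51 MJ

Springtail: 565100 × 0.1 = 56510 MJ
Pseudoscorpion: 56510 × 0.1 = 5651 MJ
Salamander: 5651 × 0.1 = 565.1 MJ
Toad: 565.1 × 0.1 = 56.51 MJ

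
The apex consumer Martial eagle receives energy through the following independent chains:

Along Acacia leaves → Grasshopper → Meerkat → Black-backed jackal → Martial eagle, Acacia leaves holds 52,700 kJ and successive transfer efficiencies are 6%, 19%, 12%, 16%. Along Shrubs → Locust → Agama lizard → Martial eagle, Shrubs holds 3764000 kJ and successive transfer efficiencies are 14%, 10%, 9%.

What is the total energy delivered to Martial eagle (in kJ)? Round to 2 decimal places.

4754.17 kJ

Via Acacia leaves: 52700 × 0.06 × 0.19 × 0.12 × 0.16 = 11.534976 kJ
Via Shrubs: 3764000 × 0.14 × 0.1 × 0.09 = 4742.64 kJ
Total at Martial eagle: 11.534976 + 4742.64 = 4754.174976 kJ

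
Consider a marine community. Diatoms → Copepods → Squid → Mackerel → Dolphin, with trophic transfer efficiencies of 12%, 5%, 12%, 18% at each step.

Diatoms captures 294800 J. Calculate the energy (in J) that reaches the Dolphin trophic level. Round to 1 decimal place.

38.2 J

Copepods: 294800 × 0.12 = 35376 J
Squid: 35376 × 0.05 = 1768.8 J
Mackerel: 1768.8 × 0.12 = 212.256 J
Dolphin: 212.256 × 0.18 = 38.20608 J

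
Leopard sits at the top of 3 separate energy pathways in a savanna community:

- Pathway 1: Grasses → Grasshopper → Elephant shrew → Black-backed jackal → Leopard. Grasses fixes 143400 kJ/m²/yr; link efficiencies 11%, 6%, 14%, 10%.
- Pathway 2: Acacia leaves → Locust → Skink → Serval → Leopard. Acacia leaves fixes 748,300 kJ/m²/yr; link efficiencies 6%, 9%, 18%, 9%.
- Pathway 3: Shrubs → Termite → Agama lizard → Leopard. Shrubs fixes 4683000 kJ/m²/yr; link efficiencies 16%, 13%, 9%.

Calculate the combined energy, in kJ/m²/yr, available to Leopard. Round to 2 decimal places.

Pathway 1: 143400 × 0.11 × 0.06 × 0.14 × 0.1 = 13.25016 kJ/m²/yr
Pathway 2: 748300 × 0.06 × 0.09 × 0.18 × 0.09 = 65.461284 kJ/m²/yr
Pathway 3: 4683000 × 0.16 × 0.13 × 0.09 = 8766.576 kJ/m²/yr
Total at Leopard: 13.25016 + 65.461284 + 8766.576 = 8845.287444 kJ/m²/yr

8845.29 kJ/m²/yr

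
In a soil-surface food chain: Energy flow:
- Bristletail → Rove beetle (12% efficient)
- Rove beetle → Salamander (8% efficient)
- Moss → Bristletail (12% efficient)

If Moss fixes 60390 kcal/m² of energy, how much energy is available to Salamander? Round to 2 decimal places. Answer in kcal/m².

Bristletail: 60390 × 0.12 = 7246.8 kcal/m²
Rove beetle: 7246.8 × 0.12 = 869.616 kcal/m²
Salamander: 869.616 × 0.08 = 69.56928 kcal/m²

69.57 kcal/m²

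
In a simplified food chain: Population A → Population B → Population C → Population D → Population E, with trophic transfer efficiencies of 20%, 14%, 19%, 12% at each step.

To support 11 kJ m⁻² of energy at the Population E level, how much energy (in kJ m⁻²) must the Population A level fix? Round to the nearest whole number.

Cumulative transfer efficiency: 0.2 × 0.14 × 0.19 × 0.12 = 0.0006384
Population A energy = 11 / 0.0006384 = 17231 kJ m⁻²

17231 kJ m⁻²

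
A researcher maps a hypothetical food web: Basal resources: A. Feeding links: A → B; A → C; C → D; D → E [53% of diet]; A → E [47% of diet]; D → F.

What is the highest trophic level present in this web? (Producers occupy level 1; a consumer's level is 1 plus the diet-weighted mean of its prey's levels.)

4

B: 1 + 1 = 2
C: 1 + 1 = 2
D: 1 + 2 = 3
E: 1 + (0.53×3 + 0.47×1) = 3.06
F: 1 + 3 = 4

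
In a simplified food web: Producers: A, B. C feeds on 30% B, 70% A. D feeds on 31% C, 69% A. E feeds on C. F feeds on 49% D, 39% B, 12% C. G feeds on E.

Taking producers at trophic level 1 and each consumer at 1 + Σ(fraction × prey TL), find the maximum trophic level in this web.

4

C: 1 + (0.3×1 + 0.7×1) = 2
D: 1 + (0.31×2 + 0.69×1) = 2.31
E: 1 + 2 = 3
F: 1 + (0.49×2.31 + 0.39×1 + 0.12×2) = 2.7619
G: 1 + 3 = 4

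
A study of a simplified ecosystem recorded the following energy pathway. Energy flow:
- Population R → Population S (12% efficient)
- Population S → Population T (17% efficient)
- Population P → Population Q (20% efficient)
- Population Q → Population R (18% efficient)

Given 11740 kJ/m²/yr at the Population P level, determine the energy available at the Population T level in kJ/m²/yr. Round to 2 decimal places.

Population Q: 11740 × 0.2 = 2348 kJ/m²/yr
Population R: 2348 × 0.18 = 422.64 kJ/m²/yr
Population S: 422.64 × 0.12 = 50.7168 kJ/m²/yr
Population T: 50.7168 × 0.17 = 8.621856 kJ/m²/yr

8.62 kJ/m²/yr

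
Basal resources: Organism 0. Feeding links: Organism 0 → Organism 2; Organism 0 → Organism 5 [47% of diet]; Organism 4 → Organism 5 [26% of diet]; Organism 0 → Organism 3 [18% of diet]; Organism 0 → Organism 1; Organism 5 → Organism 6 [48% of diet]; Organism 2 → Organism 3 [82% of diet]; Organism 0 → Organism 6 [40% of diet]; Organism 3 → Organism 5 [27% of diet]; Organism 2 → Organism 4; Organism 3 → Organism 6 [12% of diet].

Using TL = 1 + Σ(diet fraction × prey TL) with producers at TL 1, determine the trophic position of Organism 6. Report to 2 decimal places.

Organism 1: 1 + 1 = 2
Organism 2: 1 + 1 = 2
Organism 3: 1 + (0.82×2 + 0.18×1) = 2.82
Organism 4: 1 + 2 = 3
Organism 5: 1 + (0.27×2.82 + 0.26×3 + 0.47×1) = 3.0114
Organism 6: 1 + (0.4×1 + 0.48×3.0114 + 0.12×2.82) = 3.183872

3.18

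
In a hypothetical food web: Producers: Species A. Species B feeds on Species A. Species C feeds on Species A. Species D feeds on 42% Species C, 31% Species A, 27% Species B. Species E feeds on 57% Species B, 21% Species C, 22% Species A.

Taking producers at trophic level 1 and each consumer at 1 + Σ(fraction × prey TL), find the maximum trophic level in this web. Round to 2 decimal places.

Species B: 1 + 1 = 2
Species C: 1 + 1 = 2
Species D: 1 + (0.42×2 + 0.31×1 + 0.27×2) = 2.69
Species E: 1 + (0.57×2 + 0.21×2 + 0.22×1) = 2.78

2.78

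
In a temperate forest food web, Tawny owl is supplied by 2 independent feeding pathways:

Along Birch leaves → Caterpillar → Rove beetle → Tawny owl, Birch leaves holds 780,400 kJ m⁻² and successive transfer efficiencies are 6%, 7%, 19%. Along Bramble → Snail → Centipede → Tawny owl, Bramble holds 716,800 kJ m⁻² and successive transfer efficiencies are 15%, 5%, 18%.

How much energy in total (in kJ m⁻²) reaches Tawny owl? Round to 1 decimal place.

1590.4 kJ m⁻²

Via Birch leaves: 780400 × 0.06 × 0.07 × 0.19 = 622.7592 kJ m⁻²
Via Bramble: 716800 × 0.15 × 0.05 × 0.18 = 967.68 kJ m⁻²
Total at Tawny owl: 622.7592 + 967.68 = 1590.4392 kJ m⁻²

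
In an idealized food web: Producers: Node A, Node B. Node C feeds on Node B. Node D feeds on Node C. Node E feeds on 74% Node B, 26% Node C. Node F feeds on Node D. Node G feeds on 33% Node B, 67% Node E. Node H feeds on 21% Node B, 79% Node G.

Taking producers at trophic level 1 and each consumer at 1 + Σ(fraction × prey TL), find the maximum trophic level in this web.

4

Node C: 1 + 1 = 2
Node D: 1 + 2 = 3
Node E: 1 + (0.74×1 + 0.26×2) = 2.26
Node F: 1 + 3 = 4
Node G: 1 + (0.33×1 + 0.67×2.26) = 2.8442
Node H: 1 + (0.21×1 + 0.79×2.8442) = 3.456918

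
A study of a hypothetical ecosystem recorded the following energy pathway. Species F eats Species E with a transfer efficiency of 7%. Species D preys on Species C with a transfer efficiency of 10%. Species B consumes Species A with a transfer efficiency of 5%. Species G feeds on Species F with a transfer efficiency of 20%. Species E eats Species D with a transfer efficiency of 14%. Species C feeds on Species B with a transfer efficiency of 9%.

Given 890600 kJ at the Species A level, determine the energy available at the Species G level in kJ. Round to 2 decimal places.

0.79 kJ

Species B: 890600 × 0.05 = 44530 kJ
Species C: 44530 × 0.09 = 4007.7 kJ
Species D: 4007.7 × 0.1 = 400.77 kJ
Species E: 400.77 × 0.14 = 56.1078 kJ
Species F: 56.1078 × 0.07 = 3.927546 kJ
Species G: 3.927546 × 0.2 = 0.7855092 kJ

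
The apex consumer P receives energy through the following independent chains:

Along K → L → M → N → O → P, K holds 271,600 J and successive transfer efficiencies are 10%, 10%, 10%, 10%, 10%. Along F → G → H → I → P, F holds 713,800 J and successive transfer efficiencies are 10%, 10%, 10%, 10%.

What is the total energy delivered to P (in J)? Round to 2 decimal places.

Via K: 271600 × 0.1 × 0.1 × 0.1 × 0.1 × 0.1 = 2.716 J
Via F: 713800 × 0.1 × 0.1 × 0.1 × 0.1 = 71.38 J
Total at P: 2.716 + 71.38 = 74.096 J

74.10 J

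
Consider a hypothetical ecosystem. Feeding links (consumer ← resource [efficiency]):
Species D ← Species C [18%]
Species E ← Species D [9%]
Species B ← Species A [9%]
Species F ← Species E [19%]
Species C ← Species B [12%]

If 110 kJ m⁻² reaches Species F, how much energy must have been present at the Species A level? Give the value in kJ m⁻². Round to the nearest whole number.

Cumulative transfer efficiency: 0.09 × 0.12 × 0.18 × 0.09 × 0.19 = 0.0000332424
Species A energy = 110 / 0.0000332424 = 3309027 kJ m⁻²

3309027 kJ m⁻²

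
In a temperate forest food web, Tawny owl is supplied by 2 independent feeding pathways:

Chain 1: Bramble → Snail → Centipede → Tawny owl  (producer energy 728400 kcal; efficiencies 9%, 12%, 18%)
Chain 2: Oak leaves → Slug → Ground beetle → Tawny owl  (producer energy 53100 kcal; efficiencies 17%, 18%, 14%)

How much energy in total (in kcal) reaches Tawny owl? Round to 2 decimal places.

Chain 1: 728400 × 0.09 × 0.12 × 0.18 = 1416.0096 kcal
Chain 2: 53100 × 0.17 × 0.18 × 0.14 = 227.4804 kcal
Total at Tawny owl: 1416.0096 + 227.4804 = 1643.49 kcal

1643.49 kcal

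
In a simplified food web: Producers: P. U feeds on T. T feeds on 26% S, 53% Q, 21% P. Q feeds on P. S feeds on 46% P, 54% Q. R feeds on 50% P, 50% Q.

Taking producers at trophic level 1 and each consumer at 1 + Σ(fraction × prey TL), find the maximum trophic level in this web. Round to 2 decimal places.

3.93

Q: 1 + 1 = 2
R: 1 + (0.5×1 + 0.5×2) = 2.5
S: 1 + (0.46×1 + 0.54×2) = 2.54
T: 1 + (0.26×2.54 + 0.53×2 + 0.21×1) = 2.9304
U: 1 + 2.9304 = 3.9304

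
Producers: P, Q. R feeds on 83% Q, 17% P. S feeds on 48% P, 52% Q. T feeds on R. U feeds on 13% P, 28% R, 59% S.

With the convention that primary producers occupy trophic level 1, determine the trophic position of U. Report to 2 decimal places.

2.87

R: 1 + (0.83×1 + 0.17×1) = 2
S: 1 + (0.48×1 + 0.52×1) = 2
T: 1 + 2 = 3
U: 1 + (0.13×1 + 0.28×2 + 0.59×2) = 2.87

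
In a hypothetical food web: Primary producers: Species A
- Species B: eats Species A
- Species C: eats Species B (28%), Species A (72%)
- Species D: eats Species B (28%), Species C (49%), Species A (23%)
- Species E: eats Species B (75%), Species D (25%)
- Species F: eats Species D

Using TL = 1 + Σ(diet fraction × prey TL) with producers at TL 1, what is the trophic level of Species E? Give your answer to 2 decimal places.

3.23

Species B: 1 + 1 = 2
Species C: 1 + (0.28×2 + 0.72×1) = 2.28
Species D: 1 + (0.28×2 + 0.49×2.28 + 0.23×1) = 2.9072
Species E: 1 + (0.75×2 + 0.25×2.9072) = 3.2268
Species F: 1 + 2.9072 = 3.9072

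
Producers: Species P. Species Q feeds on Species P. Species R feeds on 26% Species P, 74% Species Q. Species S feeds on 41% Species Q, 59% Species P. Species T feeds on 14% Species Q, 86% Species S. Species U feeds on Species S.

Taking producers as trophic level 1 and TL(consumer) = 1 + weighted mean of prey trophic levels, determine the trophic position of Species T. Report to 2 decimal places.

Species Q: 1 + 1 = 2
Species R: 1 + (0.26×1 + 0.74×2) = 2.74
Species S: 1 + (0.41×2 + 0.59×1) = 2.41
Species T: 1 + (0.14×2 + 0.86×2.41) = 3.3526
Species U: 1 + 2.41 = 3.41

3.35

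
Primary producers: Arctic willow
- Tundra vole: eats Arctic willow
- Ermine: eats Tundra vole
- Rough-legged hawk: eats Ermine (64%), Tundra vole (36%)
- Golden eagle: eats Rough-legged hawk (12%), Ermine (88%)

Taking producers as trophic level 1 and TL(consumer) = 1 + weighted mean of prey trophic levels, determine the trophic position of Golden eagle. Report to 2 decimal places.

4.08

Tundra vole: 1 + 1 = 2
Ermine: 1 + 2 = 3
Rough-legged hawk: 1 + (0.64×3 + 0.36×2) = 3.64
Golden eagle: 1 + (0.12×3.64 + 0.88×3) = 4.0768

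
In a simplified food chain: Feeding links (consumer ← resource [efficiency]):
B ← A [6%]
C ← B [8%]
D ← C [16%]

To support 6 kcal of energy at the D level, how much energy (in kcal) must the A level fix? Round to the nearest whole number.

7813 kcal

Cumulative transfer efficiency: 0.06 × 0.08 × 0.16 = 0.000768
A energy = 6 / 0.000768 = 7813 kcal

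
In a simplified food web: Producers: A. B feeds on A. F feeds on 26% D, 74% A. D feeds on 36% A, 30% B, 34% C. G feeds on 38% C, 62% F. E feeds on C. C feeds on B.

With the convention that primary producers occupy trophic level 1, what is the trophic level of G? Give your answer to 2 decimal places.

B: 1 + 1 = 2
C: 1 + 2 = 3
D: 1 + (0.36×1 + 0.3×2 + 0.34×3) = 2.98
E: 1 + 3 = 4
F: 1 + (0.26×2.98 + 0.74×1) = 2.5148
G: 1 + (0.38×3 + 0.62×2.5148) = 3.699176

3.70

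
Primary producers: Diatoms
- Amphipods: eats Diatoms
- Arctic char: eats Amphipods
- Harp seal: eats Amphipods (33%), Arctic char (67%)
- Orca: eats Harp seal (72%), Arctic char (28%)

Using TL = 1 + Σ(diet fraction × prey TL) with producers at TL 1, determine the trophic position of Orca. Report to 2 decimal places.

4.48

Amphipods: 1 + 1 = 2
Arctic char: 1 + 2 = 3
Harp seal: 1 + (0.33×2 + 0.67×3) = 3.67
Orca: 1 + (0.72×3.67 + 0.28×3) = 4.4824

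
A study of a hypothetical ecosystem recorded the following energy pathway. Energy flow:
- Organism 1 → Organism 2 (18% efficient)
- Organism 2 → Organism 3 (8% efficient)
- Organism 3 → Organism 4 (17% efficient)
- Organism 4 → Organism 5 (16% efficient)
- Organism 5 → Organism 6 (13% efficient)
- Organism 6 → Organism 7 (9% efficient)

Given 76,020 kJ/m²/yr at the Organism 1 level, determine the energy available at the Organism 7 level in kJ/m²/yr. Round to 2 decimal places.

Organism 2: 76020 × 0.18 = 13683.6 kJ/m²/yr
Organism 3: 13683.6 × 0.08 = 1094.688 kJ/m²/yr
Organism 4: 1094.688 × 0.17 = 186.09696 kJ/m²/yr
Organism 5: 186.09696 × 0.16 = 29.7755136 kJ/m²/yr
Organism 6: 29.7755136 × 0.13 = 3.870816768 kJ/m²/yr
Organism 7: 3.870816768 × 0.09 = 0.34837350912 kJ/m²/yr

0.35 kJ/m²/yr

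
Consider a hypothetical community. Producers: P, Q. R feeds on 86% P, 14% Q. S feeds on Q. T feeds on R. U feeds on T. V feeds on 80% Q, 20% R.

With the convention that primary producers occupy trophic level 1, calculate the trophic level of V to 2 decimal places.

2.20

R: 1 + (0.86×1 + 0.14×1) = 2
S: 1 + 1 = 2
T: 1 + 2 = 3
U: 1 + 3 = 4
V: 1 + (0.8×1 + 0.2×2) = 2.2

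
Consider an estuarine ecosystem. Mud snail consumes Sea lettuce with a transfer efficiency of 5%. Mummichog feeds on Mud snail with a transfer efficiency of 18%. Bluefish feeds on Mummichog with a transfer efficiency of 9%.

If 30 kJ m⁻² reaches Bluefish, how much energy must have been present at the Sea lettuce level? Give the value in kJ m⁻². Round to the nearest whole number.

Cumulative transfer efficiency: 0.05 × 0.18 × 0.09 = 0.00081
Sea lettuce energy = 30 / 0.00081 = 37037 kJ m⁻²

37037 kJ m⁻²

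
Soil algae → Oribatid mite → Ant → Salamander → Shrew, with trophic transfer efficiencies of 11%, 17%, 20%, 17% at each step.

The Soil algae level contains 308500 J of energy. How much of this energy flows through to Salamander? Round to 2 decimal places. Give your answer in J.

Oribatid mite: 308500 × 0.11 = 33935 J
Ant: 33935 × 0.17 = 5768.95 J
Salamander: 5768.95 × 0.2 = 1153.79 J

1153.79 J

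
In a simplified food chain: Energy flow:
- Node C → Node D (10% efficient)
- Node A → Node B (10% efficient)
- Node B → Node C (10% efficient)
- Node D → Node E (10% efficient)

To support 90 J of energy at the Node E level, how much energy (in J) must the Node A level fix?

Cumulative transfer efficiency: 0.1 × 0.1 × 0.1 × 0.1 = 0.0001
Node A energy = 90 / 0.0001 = 900000 J

900000 J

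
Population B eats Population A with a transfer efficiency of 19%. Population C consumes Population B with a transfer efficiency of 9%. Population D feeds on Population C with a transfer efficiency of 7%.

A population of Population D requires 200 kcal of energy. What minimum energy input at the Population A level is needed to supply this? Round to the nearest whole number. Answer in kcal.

Cumulative transfer efficiency: 0.19 × 0.09 × 0.07 = 0.001197
Population A energy = 200 / 0.001197 = 167084 kcal

167084 kcal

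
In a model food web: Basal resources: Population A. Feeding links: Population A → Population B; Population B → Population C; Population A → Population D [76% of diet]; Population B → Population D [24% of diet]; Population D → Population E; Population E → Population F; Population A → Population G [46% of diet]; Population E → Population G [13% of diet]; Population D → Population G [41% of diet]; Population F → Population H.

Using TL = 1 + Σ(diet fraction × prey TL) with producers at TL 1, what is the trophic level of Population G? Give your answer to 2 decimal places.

Population B: 1 + 1 = 2
Population C: 1 + 2 = 3
Population D: 1 + (0.76×1 + 0.24×2) = 2.24
Population E: 1 + 2.24 = 3.24
Population F: 1 + 3.24 = 4.24
Population G: 1 + (0.46×1 + 0.13×3.24 + 0.41×2.24) = 2.7996
Population H: 1 + 4.24 = 5.24

2.80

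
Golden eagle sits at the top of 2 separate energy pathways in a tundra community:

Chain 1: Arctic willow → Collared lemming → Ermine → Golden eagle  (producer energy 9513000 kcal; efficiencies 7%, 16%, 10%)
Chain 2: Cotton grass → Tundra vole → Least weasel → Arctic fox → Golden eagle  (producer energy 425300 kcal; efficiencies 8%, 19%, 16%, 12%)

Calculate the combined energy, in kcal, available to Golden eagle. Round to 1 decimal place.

Chain 1: 9513000 × 0.07 × 0.16 × 0.1 = 10654.56 kcal
Chain 2: 425300 × 0.08 × 0.19 × 0.16 × 0.12 = 124.119552 kcal
Total at Golden eagle: 10654.56 + 124.119552 = 10778.679552 kcal

10778.7 kcal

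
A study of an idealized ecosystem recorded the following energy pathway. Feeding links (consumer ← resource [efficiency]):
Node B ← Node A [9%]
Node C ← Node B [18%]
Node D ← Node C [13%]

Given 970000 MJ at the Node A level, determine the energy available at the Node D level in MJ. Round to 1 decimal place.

2042.8 MJ

Node B: 970000 × 0.09 = 87300 MJ
Node C: 87300 × 0.18 = 15714 MJ
Node D: 15714 × 0.13 = 2042.82 MJ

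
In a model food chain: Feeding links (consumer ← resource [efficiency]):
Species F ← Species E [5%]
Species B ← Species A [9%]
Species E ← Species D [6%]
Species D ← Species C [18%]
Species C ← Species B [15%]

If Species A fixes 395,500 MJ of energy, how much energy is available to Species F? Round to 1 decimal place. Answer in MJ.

2.9 MJ

Species B: 395500 × 0.09 = 35595 MJ
Species C: 35595 × 0.15 = 5339.25 MJ
Species D: 5339.25 × 0.18 = 961.065 MJ
Species E: 961.065 × 0.06 = 57.6639 MJ
Species F: 57.6639 × 0.05 = 2.883195 MJ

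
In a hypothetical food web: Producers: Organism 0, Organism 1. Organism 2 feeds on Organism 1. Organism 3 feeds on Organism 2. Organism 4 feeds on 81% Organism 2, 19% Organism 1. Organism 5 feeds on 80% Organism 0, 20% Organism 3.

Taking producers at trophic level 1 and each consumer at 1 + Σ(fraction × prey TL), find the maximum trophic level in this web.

Organism 2: 1 + 1 = 2
Organism 3: 1 + 2 = 3
Organism 4: 1 + (0.81×2 + 0.19×1) = 2.81
Organism 5: 1 + (0.8×1 + 0.2×3) = 2.4

3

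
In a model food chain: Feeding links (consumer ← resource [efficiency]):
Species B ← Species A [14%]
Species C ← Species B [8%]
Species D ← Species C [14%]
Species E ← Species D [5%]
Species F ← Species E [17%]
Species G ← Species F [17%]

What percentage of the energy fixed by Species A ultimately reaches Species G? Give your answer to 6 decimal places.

Product of link efficiencies: 0.14 × 0.08 × 0.14 × 0.05 × 0.17 × 0.17 = 0.00000226576
As a percentage: 0.00000226576 × 100 = 0.000227%

0.000227%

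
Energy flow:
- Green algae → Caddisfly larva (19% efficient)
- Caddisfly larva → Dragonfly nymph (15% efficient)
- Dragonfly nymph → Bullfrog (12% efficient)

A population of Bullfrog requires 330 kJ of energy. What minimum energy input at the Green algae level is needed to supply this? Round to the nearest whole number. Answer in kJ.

96491 kJ

Cumulative transfer efficiency: 0.19 × 0.15 × 0.12 = 0.00342
Green algae energy = 330 / 0.00342 = 96491 kJ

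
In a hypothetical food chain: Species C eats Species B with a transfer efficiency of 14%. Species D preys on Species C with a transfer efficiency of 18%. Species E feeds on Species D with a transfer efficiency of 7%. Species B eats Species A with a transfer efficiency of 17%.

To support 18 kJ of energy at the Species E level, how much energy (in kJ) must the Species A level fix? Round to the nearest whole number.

Cumulative transfer efficiency: 0.17 × 0.14 × 0.18 × 0.07 = 0.00029988
Species A energy = 18 / 0.00029988 = 60024 kJ

60024 kJ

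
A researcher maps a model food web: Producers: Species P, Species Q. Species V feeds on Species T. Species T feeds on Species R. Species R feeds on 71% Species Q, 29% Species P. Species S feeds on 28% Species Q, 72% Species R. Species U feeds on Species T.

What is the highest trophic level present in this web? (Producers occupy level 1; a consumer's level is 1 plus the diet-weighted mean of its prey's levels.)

4

Species R: 1 + (0.71×1 + 0.29×1) = 2
Species S: 1 + (0.28×1 + 0.72×2) = 2.72
Species T: 1 + 2 = 3
Species U: 1 + 3 = 4
Species V: 1 + 3 = 4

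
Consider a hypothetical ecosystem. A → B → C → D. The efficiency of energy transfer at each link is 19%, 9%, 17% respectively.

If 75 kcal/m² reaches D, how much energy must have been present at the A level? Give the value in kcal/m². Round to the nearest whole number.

Cumulative transfer efficiency: 0.19 × 0.09 × 0.17 = 0.002907
A energy = 75 / 0.002907 = 25800 kcal/m²

25800 kcal/m²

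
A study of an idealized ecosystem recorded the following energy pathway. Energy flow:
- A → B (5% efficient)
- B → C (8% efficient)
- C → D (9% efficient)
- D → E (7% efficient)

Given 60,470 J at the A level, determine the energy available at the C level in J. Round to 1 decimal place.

241.9 J

B: 60470 × 0.05 = 3023.5 J
C: 3023.5 × 0.08 = 241.88 J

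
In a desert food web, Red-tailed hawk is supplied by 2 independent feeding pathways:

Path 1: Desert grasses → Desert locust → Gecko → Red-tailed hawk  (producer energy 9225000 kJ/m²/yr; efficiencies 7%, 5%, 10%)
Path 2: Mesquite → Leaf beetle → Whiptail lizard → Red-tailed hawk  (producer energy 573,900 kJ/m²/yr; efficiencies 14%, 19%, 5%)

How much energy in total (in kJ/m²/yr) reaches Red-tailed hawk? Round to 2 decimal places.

3992.04 kJ/m²/yr

Path 1: 9225000 × 0.07 × 0.05 × 0.1 = 3228.75 kJ/m²/yr
Path 2: 573900 × 0.14 × 0.19 × 0.05 = 763.287 kJ/m²/yr
Total at Red-tailed hawk: 3228.75 + 763.287 = 3992.037 kJ/m²/yr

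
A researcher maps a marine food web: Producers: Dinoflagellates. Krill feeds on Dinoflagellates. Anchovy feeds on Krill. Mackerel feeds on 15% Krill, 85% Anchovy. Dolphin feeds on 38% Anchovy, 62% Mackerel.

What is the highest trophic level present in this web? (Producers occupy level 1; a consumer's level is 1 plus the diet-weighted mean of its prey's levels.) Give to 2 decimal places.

Krill: 1 + 1 = 2
Anchovy: 1 + 2 = 3
Mackerel: 1 + (0.15×2 + 0.85×3) = 3.85
Dolphin: 1 + (0.38×3 + 0.62×3.85) = 4.527

4.53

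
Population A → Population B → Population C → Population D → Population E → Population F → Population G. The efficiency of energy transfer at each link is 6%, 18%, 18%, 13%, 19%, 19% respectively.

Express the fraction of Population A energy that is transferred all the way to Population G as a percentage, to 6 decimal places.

Product of link efficiencies: 0.06 × 0.18 × 0.18 × 0.13 × 0.19 × 0.19 = 0.000009123192
As a percentage: 0.000009123192 × 100 = 0.000912%

0.000912%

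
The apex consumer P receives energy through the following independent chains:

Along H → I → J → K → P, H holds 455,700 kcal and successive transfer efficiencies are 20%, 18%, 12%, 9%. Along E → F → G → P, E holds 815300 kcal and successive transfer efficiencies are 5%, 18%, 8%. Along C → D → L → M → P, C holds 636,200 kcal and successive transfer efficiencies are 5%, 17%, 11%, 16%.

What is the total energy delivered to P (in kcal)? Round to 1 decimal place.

859.4 kcal

Via H: 455700 × 0.2 × 0.18 × 0.12 × 0.09 = 177.17616 kcal
Via E: 815300 × 0.05 × 0.18 × 0.08 = 587.016 kcal
Via C: 636200 × 0.05 × 0.17 × 0.11 × 0.16 = 95.17552 kcal
Total at P: 177.17616 + 587.016 + 95.17552 = 859.36768 kcal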